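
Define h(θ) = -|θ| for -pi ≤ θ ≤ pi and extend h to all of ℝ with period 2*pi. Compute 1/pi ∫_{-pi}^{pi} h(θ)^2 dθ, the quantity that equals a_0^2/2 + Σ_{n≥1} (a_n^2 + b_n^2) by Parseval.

2*pi**2/3

1/pi ∫_{-pi}^{pi} h(θ)^2 dθ = 1/pi · (2*pi**3/3) = 2*pi**2/3.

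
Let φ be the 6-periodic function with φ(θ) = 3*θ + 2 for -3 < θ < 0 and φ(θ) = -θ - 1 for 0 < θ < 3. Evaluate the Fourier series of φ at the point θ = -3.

-11/2

At θ = -3 the one-sided limits are φ(-3^-) = -4 and φ(-3^+) = -7.
By Dirichlet's theorem the series converges to their average, [(-4) + (-7)]/2 = -11/2.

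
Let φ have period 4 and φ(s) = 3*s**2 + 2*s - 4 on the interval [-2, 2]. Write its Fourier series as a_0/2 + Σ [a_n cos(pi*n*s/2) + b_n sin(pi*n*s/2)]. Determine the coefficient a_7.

a_7 = 1/2 ∫_{-2}^{2} φ(s) cos(7*pi*s/2) ds.
Integrating by parts twice (tabular method), an antiderivative of (3*s**2 + 2*s - 4) cos(7*pi*s/2) is 6*s**2*sin(7*pi*s/2)/(7*pi) + 4*s*sin(7*pi*s/2)/(7*pi) + 24*s*cos(7*pi*s/2)/(49*pi**2) - 8*sin(7*pi*s/2)/(7*pi) - 48*sin(7*pi*s/2)/(343*pi**3) + 8*cos(7*pi*s/2)/(49*pi**2); evaluating from -2 to 2: ∫_{-2}^{2} (3*s**2 + 2*s - 4) cos(7*pi*s/2) ds = (-8/(7*pi**2)) - (40/(49*pi**2)) = -96/(49*pi**2).
Hence a_7 = (1/2)·(-96/(49*pi**2)) = -48/(49*pi**2).

-48/(49*pi**2)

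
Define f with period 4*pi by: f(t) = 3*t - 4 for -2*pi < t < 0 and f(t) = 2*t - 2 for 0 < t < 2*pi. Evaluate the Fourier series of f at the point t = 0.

At t = 0 the one-sided limits are f(0^-) = -4 and f(0^+) = -2.
By Dirichlet's theorem the series converges to their average, [(-4) + (-2)]/2 = -3.

-3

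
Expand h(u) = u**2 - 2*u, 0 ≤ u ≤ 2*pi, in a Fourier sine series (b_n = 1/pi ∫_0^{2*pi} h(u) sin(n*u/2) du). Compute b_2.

4 - 4*pi

b_2 = 1/pi ∫_0^{2*pi} (u**2 - 2*u) sin(u) du.
Integrating by parts twice (tabular method), an antiderivative of (u**2 - 2*u) sin(u) is -u**2*cos(u) + 2*u*sin(u) + 2*u*cos(u) - 2*sin(u) + 2*cos(u); evaluating from 0 to 2*pi: ∫_{0}^{2*pi} (u**2 - 2*u) sin(u) du = (-4*pi**2 + 2 + 4*pi) - (2) = 4*pi*(1 - pi).
Hence b_2 = (1/pi)·(4*pi*(1 - pi)) = 4 - 4*pi.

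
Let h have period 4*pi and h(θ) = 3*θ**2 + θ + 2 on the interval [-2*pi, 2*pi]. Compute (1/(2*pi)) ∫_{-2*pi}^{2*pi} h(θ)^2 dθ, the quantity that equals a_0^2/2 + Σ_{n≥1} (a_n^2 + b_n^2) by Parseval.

8 + 104*pi**2/3 + 288*pi**4/5

(1/(2*pi)) ∫_{-2*pi}^{2*pi} h(θ)^2 dθ = (1/(2*pi)) · (16*pi*(15 + 65*pi**2 + 108*pi**4)/15) = 8 + 104*pi**2/3 + 288*pi**4/5.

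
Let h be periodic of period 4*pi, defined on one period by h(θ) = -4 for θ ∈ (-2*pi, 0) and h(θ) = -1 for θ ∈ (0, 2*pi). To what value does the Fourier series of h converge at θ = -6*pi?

θ = -6*pi differs from θ = -2*pi by -1 full period(s), and the series is 4*pi-periodic.
At θ = -2*pi the one-sided limits are h(-2*pi^-) = -1 and h(-2*pi^+) = -4.
By Dirichlet's theorem the series converges to their average, [(-1) + (-4)]/2 = -5/2.

-5/2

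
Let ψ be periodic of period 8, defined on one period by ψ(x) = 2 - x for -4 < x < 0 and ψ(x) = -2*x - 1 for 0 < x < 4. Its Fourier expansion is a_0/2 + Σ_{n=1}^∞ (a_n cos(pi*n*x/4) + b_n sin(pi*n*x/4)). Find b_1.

-18/pi

b_1 = 1/4 ∫_{-4}^{4} ψ(x) sin(pi*x/4) dx.
Split the integral at the breakpoints.
Integrating by parts (boundary term plus one more integral), an antiderivative of (2 - x) sin(pi*x/4) is 4*x*cos(pi*x/4)/pi - 16*sin(pi*x/4)/pi**2 - 8*cos(pi*x/4)/pi; evaluating from -4 to 0: ∫_{-4}^{0} (2 - x) sin(pi*x/4) dx = (-8/pi) - (24/pi) = -32/pi.
Integrating by parts (boundary term plus one more integral), an antiderivative of (-2*x - 1) sin(pi*x/4) is 8*x*cos(pi*x/4)/pi - 32*sin(pi*x/4)/pi**2 + 4*cos(pi*x/4)/pi; evaluating from 0 to 4: ∫_{0}^{4} (-2*x - 1) sin(pi*x/4) dx = (-36/pi) - (4/pi) = -40/pi.
Summing the pieces and multiplying by (1/4) gives b_1 = -18/pi.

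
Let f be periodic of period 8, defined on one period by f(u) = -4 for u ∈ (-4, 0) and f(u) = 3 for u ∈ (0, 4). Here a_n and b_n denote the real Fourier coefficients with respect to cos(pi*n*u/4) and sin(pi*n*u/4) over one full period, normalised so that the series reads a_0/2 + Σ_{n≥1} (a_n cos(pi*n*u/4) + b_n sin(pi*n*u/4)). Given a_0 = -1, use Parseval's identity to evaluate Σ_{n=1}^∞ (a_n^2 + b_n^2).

Parseval: a_0^2/2 + Σ_{n≥1} (a_n^2+b_n^2) = 1/4 ∫_{-4}^{4} f(u)^2 du = 25.
Subtract a_0^2/2 = 1/2: Σ (a_n^2+b_n^2) = 49/2.

49/2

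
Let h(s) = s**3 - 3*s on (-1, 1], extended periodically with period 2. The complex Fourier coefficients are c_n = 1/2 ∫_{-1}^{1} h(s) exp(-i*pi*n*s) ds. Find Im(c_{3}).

2*(1 + 3*pi**2)/(9*pi**3)

Since h is real-valued, Im(c_{3}) = -1/2 ∫_{-1}^{1} h(s) sin(3*pi*s) ds = -b_{3}/2.
h is odd and sin(3*pi*s) is odd, so the integrand is even: ∫_{-1}^{1} h(s) sin(3*pi*s) ds = 2∫_0^{1} h(s) sin(3*pi*s) ds.
Integrating by parts three times (tabular method), an antiderivative of (s**3 - 3*s) sin(3*pi*s) is -s**3*cos(3*pi*s)/(3*pi) + s**2*sin(3*pi*s)/(3*pi**2) + 2*s*cos(3*pi*s)/(9*pi**3) + s*cos(3*pi*s)/pi - sin(3*pi*s)/(3*pi**2) - 2*sin(3*pi*s)/(27*pi**4); evaluating from 0 to 1: ∫_{0}^{1} (s**3 - 3*s) sin(3*pi*s) ds = (2*(-3*pi**2 - 1)/(9*pi**3)) - (0) = 2*(-3*pi**2 - 1)/(9*pi**3).
So ∫_{-1}^{1} h(s) sin(3*pi*s) ds = 4*(-3*pi**2 - 1)/(9*pi**3).
Hence Im(c_{3}) = (-1/2)·(4*(-3*pi**2 - 1)/(9*pi**3)) = 2*(1 + 3*pi**2)/(9*pi**3).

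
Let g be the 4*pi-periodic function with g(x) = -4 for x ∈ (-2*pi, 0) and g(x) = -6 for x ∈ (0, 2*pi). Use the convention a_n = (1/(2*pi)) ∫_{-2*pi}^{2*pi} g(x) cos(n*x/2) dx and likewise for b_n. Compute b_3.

-4/(3*pi)

b_3 = (1/(2*pi)) ∫_{-2*pi}^{2*pi} g(x) sin(3*x/2) dx.
Split the integral at the breakpoints.
Directly, an antiderivative of (-4) sin(3*x/2) is 8*cos(3*x/2)/3; evaluating from -2*pi to 0: ∫_{-2*pi}^{0} (-4) sin(3*x/2) dx = (8/3) - (-8/3) = 16/3.
Directly, an antiderivative of (-6) sin(3*x/2) is 4*cos(3*x/2); evaluating from 0 to 2*pi: ∫_{0}^{2*pi} (-6) sin(3*x/2) dx = (-4) - (4) = -8.
Summing the pieces and multiplying by (1/(2*pi)) gives b_3 = -4/(3*pi).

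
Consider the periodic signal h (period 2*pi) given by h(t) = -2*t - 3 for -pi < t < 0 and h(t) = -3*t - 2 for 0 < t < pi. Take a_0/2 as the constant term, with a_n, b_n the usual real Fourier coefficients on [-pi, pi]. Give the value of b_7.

b_7 = 1/pi ∫_{-pi}^{pi} h(t) sin(7*t) dt.
Split the integral at the breakpoints.
Integrating by parts (boundary term plus one more integral), an antiderivative of (-2*t - 3) sin(7*t) is 2*t*cos(7*t)/7 - 2*sin(7*t)/49 + 3*cos(7*t)/7; evaluating from -pi to 0: ∫_{-pi}^{0} (-2*t - 3) sin(7*t) dt = (3/7) - (-3/7 + 2*pi/7) = 6/7 - 2*pi/7.
Integrating by parts (boundary term plus one more integral), an antiderivative of (-3*t - 2) sin(7*t) is 3*t*cos(7*t)/7 - 3*sin(7*t)/49 + 2*cos(7*t)/7; evaluating from 0 to pi: ∫_{0}^{pi} (-3*t - 2) sin(7*t) dt = (-3*pi/7 - 2/7) - (2/7) = -3*pi/7 - 4/7.
Summing the pieces and multiplying by (1/pi) gives b_7 = (2 - 5*pi)/(7*pi).

(2 - 5*pi)/(7*pi)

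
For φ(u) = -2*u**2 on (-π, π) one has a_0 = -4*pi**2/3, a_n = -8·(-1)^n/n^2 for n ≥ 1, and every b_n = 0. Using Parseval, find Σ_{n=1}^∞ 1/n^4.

Parseval: a_0^2/2 + Σ a_n^2 = (1/π) ∫_{-π}^{π} φ(u)^2 du = 8*pi**4/5.
Subtract a_0^2/2 = 8*pi**4/9: Σ a_n^2 = 32*pi**4/45.
Since a_n^2 = 64/n^4, Σ 1/n^4 = pi**4/90.

pi**4/90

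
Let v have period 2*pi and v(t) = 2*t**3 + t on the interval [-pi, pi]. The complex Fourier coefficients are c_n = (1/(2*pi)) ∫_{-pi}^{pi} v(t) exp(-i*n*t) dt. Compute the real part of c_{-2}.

Since v is real-valued, Re(c_{-2}) = (1/(2*pi)) ∫_{-pi}^{pi} v(t) cos(-2*t) dt = a_{2}/2.
(v is odd, so the integrand is odd over a symmetric interval and the integral vanishes.)

0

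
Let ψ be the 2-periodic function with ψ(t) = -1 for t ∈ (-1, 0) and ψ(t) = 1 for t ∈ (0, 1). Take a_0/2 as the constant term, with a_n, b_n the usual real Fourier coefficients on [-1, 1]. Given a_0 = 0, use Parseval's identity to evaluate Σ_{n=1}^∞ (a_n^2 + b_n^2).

2

Parseval: a_0^2/2 + Σ_{n≥1} (a_n^2+b_n^2) = ∫_{-1}^{1} ψ(t)^2 dt = 2.
Subtract a_0^2/2 = 0: Σ (a_n^2+b_n^2) = 2.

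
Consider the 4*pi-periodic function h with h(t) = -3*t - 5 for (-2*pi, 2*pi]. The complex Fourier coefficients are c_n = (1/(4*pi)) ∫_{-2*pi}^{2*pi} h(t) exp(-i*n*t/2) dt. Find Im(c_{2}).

Since h is real-valued, Im(c_{2}) = -(1/(4*pi)) ∫_{-2*pi}^{2*pi} h(t) sin(t) dt = -b_{2}/2.
Integrating by parts (boundary term plus one more integral), an antiderivative of (-3*t - 5) sin(t) is 3*t*cos(t) - 3*sin(t) + 5*cos(t); evaluating from -2*pi to 2*pi: ∫_{-2*pi}^{2*pi} (-3*t - 5) sin(t) dt = (5 + 6*pi) - (5 - 6*pi) = 12*pi.
Hence Im(c_{2}) = (-1/(4*pi))·(12*pi) = -3.

-3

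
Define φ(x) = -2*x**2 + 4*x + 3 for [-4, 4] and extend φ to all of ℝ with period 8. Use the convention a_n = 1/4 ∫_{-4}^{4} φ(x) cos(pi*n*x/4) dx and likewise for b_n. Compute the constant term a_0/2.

-23/3

a_0 = 1/4 ∫_{-4}^{4} φ(x) dx = 1/4 · (-184/3) = -46/3.
So the constant term a_0/2 = -23/3.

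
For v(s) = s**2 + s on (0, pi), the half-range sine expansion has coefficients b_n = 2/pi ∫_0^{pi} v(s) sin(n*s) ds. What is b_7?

b_7 = 2/pi ∫_0^{pi} (s**2 + s) sin(7*s) ds.
Integrating by parts twice (tabular method), an antiderivative of (s**2 + s) sin(7*s) is -s**2*cos(7*s)/7 + 2*s*sin(7*s)/49 - s*cos(7*s)/7 + sin(7*s)/49 + 2*cos(7*s)/343; evaluating from 0 to pi: ∫_{0}^{pi} (s**2 + s) sin(7*s) ds = (-2/343 + pi/7 + pi**2/7) - (2/343) = -4/343 + pi/7 + pi**2/7.
Hence b_7 = (2/pi)·(-4/343 + pi/7 + pi**2/7) = 2*(-4 + 49*pi + 49*pi**2)/(343*pi).

2*(-4 + 49*pi + 49*pi**2)/(343*pi)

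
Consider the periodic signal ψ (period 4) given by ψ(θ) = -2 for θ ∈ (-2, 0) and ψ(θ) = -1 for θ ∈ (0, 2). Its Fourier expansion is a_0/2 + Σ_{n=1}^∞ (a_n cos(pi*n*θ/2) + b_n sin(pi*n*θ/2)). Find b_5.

b_5 = 1/2 ∫_{-2}^{2} ψ(θ) sin(5*pi*θ/2) dθ.
Split the integral at the breakpoints.
Directly, an antiderivative of (-2) sin(5*pi*θ/2) is 4*cos(5*pi*θ/2)/(5*pi); evaluating from -2 to 0: ∫_{-2}^{0} (-2) sin(5*pi*θ/2) dθ = (4/(5*pi)) - (-4/(5*pi)) = 8/(5*pi).
Directly, an antiderivative of (-1) sin(5*pi*θ/2) is 2*cos(5*pi*θ/2)/(5*pi); evaluating from 0 to 2: ∫_{0}^{2} (-1) sin(5*pi*θ/2) dθ = (-2/(5*pi)) - (2/(5*pi)) = -4/(5*pi).
Summing the pieces and multiplying by (1/2) gives b_5 = 2/(5*pi).

2/(5*pi)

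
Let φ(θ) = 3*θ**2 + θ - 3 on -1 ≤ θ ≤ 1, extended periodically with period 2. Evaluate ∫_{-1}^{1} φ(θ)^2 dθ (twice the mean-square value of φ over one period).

154/15

∫_{-1}^{1} φ(θ)^2 dθ = 154/15.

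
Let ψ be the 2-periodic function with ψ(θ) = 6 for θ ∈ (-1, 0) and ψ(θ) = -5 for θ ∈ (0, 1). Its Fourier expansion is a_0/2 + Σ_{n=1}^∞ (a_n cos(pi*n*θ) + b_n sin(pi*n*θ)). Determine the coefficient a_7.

0

a_7 = ∫_{-1}^{1} ψ(θ) cos(7*pi*θ) dθ.
Split the integral at the breakpoints.
Directly, an antiderivative of (6) cos(7*pi*θ) is 6*sin(7*pi*θ)/(7*pi); evaluating from -1 to 0: ∫_{-1}^{0} (6) cos(7*pi*θ) dθ = (0) - (0) = 0.
Directly, an antiderivative of (-5) cos(7*pi*θ) is -5*sin(7*pi*θ)/(7*pi); evaluating from 0 to 1: ∫_{0}^{1} (-5) cos(7*pi*θ) dθ = (0) - (0) = 0.
Summing the pieces gives a_7 = 0.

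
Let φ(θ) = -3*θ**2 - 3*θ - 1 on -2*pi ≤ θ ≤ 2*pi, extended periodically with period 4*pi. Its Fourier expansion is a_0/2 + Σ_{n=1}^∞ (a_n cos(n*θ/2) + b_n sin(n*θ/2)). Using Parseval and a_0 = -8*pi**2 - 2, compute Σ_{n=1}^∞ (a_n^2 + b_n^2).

pi**2*(24 + 128*pi**2/5)

Parseval: a_0^2/2 + Σ_{n≥1} (a_n^2+b_n^2) = (1/(2*pi)) ∫_{-2*pi}^{2*pi} φ(θ)^2 dθ = 2 + 40*pi**2 + 288*pi**4/5.
Subtract a_0^2/2 = 2*(1 + 4*pi**2)**2: Σ (a_n^2+b_n^2) = pi**2*(24 + 128*pi**2/5).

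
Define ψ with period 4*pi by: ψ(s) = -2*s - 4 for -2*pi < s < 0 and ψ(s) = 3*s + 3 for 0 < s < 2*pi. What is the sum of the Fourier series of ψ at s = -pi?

ψ is continuous at s = -pi with value -4 + 2*pi, so the series converges to -4 + 2*pi there.

-4 + 2*pi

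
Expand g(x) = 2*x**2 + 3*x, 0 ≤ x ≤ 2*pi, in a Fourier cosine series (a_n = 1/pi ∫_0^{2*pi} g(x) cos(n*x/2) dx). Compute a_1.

-32 - 24/pi

a_1 = 1/pi ∫_0^{2*pi} (2*x**2 + 3*x) cos(x/2) dx.
Integrating by parts twice (tabular method), an antiderivative of (2*x**2 + 3*x) cos(x/2) is 4*x**2*sin(x/2) + 6*x*sin(x/2) + 16*x*cos(x/2) - 32*sin(x/2) + 12*cos(x/2); evaluating from 0 to 2*pi: ∫_{0}^{2*pi} (2*x**2 + 3*x) cos(x/2) dx = (-32*pi - 12) - (12) = -32*pi - 24.
Hence a_1 = (1/pi)·(-32*pi - 24) = -32 - 24/pi.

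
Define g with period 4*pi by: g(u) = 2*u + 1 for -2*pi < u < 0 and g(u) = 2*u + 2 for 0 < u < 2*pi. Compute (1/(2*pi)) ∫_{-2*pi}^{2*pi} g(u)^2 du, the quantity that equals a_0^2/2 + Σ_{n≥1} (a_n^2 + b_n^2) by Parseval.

(1/(2*pi)) ∫_{-2*pi}^{2*pi} g(u)^2 du = (1/(2*pi)) · (2*pi*(15 + 12*pi + 32*pi**2)/3) = 5 + 4*pi + 32*pi**2/3.

5 + 4*pi + 32*pi**2/3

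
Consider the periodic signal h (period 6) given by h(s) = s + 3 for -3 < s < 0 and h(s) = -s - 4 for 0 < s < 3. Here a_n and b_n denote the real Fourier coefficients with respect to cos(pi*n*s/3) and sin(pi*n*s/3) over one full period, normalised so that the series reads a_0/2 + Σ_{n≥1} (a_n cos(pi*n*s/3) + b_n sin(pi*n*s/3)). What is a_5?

12/(25*pi**2)

a_5 = 1/3 ∫_{-3}^{3} h(s) cos(5*pi*s/3) ds.
Split the integral at the breakpoints.
Integrating by parts (boundary term plus one more integral), an antiderivative of (s + 3) cos(5*pi*s/3) is 3*s*sin(5*pi*s/3)/(5*pi) + 9*sin(5*pi*s/3)/(5*pi) + 9*cos(5*pi*s/3)/(25*pi**2); evaluating from -3 to 0: ∫_{-3}^{0} (s + 3) cos(5*pi*s/3) ds = (9/(25*pi**2)) - (-9/(25*pi**2)) = 18/(25*pi**2).
Integrating by parts (boundary term plus one more integral), an antiderivative of (-s - 4) cos(5*pi*s/3) is -3*s*sin(5*pi*s/3)/(5*pi) - 12*sin(5*pi*s/3)/(5*pi) - 9*cos(5*pi*s/3)/(25*pi**2); evaluating from 0 to 3: ∫_{0}^{3} (-s - 4) cos(5*pi*s/3) ds = (9/(25*pi**2)) - (-9/(25*pi**2)) = 18/(25*pi**2).
Summing the pieces and multiplying by (1/3) gives a_5 = 12/(25*pi**2).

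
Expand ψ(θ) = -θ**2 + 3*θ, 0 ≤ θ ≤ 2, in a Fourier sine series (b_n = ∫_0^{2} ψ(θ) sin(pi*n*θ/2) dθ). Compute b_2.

-2/pi

b_2 = ∫_0^{2} (-θ**2 + 3*θ) sin(pi*θ) dθ.
Integrating by parts twice (tabular method), an antiderivative of (-θ**2 + 3*θ) sin(pi*θ) is θ**2*cos(pi*θ)/pi - 2*θ*sin(pi*θ)/pi**2 - 3*θ*cos(pi*θ)/pi + 3*sin(pi*θ)/pi**2 - 2*cos(pi*θ)/pi**3; evaluating from 0 to 2: ∫_{0}^{2} (-θ**2 + 3*θ) sin(pi*θ) dθ = (-2/pi - 2/pi**3) - (-2/pi**3) = -2/pi.
Hence b_2 = -2/pi.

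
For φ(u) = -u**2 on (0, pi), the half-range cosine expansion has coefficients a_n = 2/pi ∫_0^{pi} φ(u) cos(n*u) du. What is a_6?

-1/9

a_6 = 2/pi ∫_0^{pi} (-u**2) cos(6*u) du.
Integrating by parts twice (tabular method), an antiderivative of (-u**2) cos(6*u) is -u**2*sin(6*u)/6 - u*cos(6*u)/18 + sin(6*u)/108; evaluating from 0 to pi: ∫_{0}^{pi} (-u**2) cos(6*u) du = (-pi/18) - (0) = -pi/18.
Hence a_6 = (2/pi)·(-pi/18) = -1/9.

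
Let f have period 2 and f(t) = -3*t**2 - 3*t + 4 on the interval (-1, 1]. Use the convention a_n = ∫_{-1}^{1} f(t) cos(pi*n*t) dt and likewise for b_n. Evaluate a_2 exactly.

-3/pi**2

a_2 = ∫_{-1}^{1} f(t) cos(2*pi*t) dt.
Integrating by parts twice (tabular method), an antiderivative of (-3*t**2 - 3*t + 4) cos(2*pi*t) is -3*t**2*sin(2*pi*t)/(2*pi) - 3*t*sin(2*pi*t)/(2*pi) - 3*t*cos(2*pi*t)/(2*pi**2) + 3*sin(2*pi*t)/(4*pi**3) + 2*sin(2*pi*t)/pi - 3*cos(2*pi*t)/(4*pi**2); evaluating from -1 to 1: ∫_{-1}^{1} (-3*t**2 - 3*t + 4) cos(2*pi*t) dt = (-9/(4*pi**2)) - (3/(4*pi**2)) = -3/pi**2.
Hence a_2 = -3/pi**2.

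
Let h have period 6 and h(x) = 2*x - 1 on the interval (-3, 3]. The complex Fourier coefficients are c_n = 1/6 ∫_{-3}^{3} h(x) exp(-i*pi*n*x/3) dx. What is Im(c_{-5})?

Since h is real-valued, Im(c_{-5}) = -1/6 ∫_{-3}^{3} h(x) sin(-5*pi*x/3) dx = b_{5}/2.
Integrating by parts (boundary term plus one more integral), an antiderivative of (2*x - 1) sin(-5*pi*x/3) is 6*x*cos(5*pi*x/3)/(5*pi) - 18*sin(5*pi*x/3)/(25*pi**2) - 3*cos(5*pi*x/3)/(5*pi); evaluating from -3 to 3: ∫_{-3}^{3} (2*x - 1) sin(-5*pi*x/3) dx = (-3/pi) - (21/(5*pi)) = -36/(5*pi).
Hence Im(c_{-5}) = (-1/6)·(-36/(5*pi)) = 6/(5*pi).

6/(5*pi)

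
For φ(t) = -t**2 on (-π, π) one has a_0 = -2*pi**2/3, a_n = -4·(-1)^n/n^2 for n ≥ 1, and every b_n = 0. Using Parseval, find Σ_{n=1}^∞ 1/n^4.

Parseval: a_0^2/2 + Σ a_n^2 = (1/π) ∫_{-π}^{π} φ(t)^2 dt = 2*pi**4/5.
Subtract a_0^2/2 = 2*pi**4/9: Σ a_n^2 = 8*pi**4/45.
Since a_n^2 = 16/n^4, Σ 1/n^4 = pi**4/90.

pi**4/90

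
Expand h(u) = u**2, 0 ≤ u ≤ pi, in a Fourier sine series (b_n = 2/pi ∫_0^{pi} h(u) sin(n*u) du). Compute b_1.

-8/pi + 2*pi

b_1 = 2/pi ∫_0^{pi} (u**2) sin(u) du.
Integrating by parts twice (tabular method), an antiderivative of (u**2) sin(u) is -u**2*cos(u) + 2*u*sin(u) + 2*cos(u); evaluating from 0 to pi: ∫_{0}^{pi} (u**2) sin(u) du = (-2 + pi**2) - (2) = -4 + pi**2.
Hence b_1 = (2/pi)·(-4 + pi**2) = -8/pi + 2*pi.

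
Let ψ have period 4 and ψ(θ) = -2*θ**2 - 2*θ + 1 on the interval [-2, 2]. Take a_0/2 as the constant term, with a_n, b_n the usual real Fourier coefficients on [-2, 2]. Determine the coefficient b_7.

-8/(7*pi)

b_7 = 1/2 ∫_{-2}^{2} ψ(θ) sin(7*pi*θ/2) dθ.
Integrating by parts twice (tabular method), an antiderivative of (-2*θ**2 - 2*θ + 1) sin(7*pi*θ/2) is 4*θ**2*cos(7*pi*θ/2)/(7*pi) - 16*θ*sin(7*pi*θ/2)/(49*pi**2) + 4*θ*cos(7*pi*θ/2)/(7*pi) - 8*sin(7*pi*θ/2)/(49*pi**2) - 2*cos(7*pi*θ/2)/(7*pi) - 32*cos(7*pi*θ/2)/(343*pi**3); evaluating from -2 to 2: ∫_{-2}^{2} (-2*θ**2 - 2*θ + 1) sin(7*pi*θ/2) dθ = (2*(16 - 539*pi**2)/(343*pi**3)) - (2*(16 - 147*pi**2)/(343*pi**3)) = -16/(7*pi).
Hence b_7 = (1/2)·(-16/(7*pi)) = -8/(7*pi).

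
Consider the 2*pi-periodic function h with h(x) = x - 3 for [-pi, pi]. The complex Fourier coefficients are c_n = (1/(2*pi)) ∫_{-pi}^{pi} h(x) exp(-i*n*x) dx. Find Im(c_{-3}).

1/3

Since h is real-valued, Im(c_{-3}) = -(1/(2*pi)) ∫_{-pi}^{pi} h(x) sin(-3*x) dx = b_{3}/2.
Integrating by parts (boundary term plus one more integral), an antiderivative of (x - 3) sin(-3*x) is x*cos(3*x)/3 - sin(3*x)/9 - cos(3*x); evaluating from -pi to pi: ∫_{-pi}^{pi} (x - 3) sin(-3*x) dx = (1 - pi/3) - (1 + pi/3) = -2*pi/3.
Hence Im(c_{-3}) = (-1/(2*pi))·(-2*pi/3) = 1/3.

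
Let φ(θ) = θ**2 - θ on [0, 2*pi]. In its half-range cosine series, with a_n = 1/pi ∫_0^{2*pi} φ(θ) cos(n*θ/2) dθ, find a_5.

a_5 = 1/pi ∫_0^{2*pi} (θ**2 - θ) cos(5*θ/2) dθ.
Integrating by parts twice (tabular method), an antiderivative of (θ**2 - θ) cos(5*θ/2) is 2*θ**2*sin(5*θ/2)/5 - 2*θ*sin(5*θ/2)/5 + 8*θ*cos(5*θ/2)/25 - 16*sin(5*θ/2)/125 - 4*cos(5*θ/2)/25; evaluating from 0 to 2*pi: ∫_{0}^{2*pi} (θ**2 - θ) cos(5*θ/2) dθ = (4/25 - 16*pi/25) - (-4/25) = 8/25 - 16*pi/25.
Hence a_5 = (1/pi)·(8/25 - 16*pi/25) = 8*(1 - 2*pi)/(25*pi).

8*(1 - 2*pi)/(25*pi)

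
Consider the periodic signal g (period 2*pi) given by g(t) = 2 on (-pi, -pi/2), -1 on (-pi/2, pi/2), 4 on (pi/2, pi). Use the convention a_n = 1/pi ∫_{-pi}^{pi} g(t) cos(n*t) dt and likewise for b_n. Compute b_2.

b_2 = 1/pi ∫_{-pi}^{pi} g(t) sin(2*t) dt.
Split the integral at the breakpoints.
Directly, an antiderivative of (2) sin(2*t) is -cos(2*t); evaluating from -pi to -pi/2: ∫_{-pi}^{-pi/2} (2) sin(2*t) dt = (1) - (-1) = 2.
Directly, an antiderivative of (-1) sin(2*t) is cos(2*t)/2; evaluating from -pi/2 to pi/2: ∫_{-pi/2}^{pi/2} (-1) sin(2*t) dt = (-1/2) - (-1/2) = 0.
Directly, an antiderivative of (4) sin(2*t) is -2*cos(2*t); evaluating from pi/2 to pi: ∫_{pi/2}^{pi} (4) sin(2*t) dt = (-2) - (2) = -4.
Summing the pieces and multiplying by (1/pi) gives b_2 = -2/pi.

-2/pi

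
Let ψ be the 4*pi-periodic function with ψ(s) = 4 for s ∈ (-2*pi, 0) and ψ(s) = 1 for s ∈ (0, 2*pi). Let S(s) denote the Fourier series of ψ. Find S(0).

At s = 0 the one-sided limits are ψ(0^-) = 4 and ψ(0^+) = 1.
By Dirichlet's theorem the series converges to their average, [(4) + (1)]/2 = 5/2.

5/2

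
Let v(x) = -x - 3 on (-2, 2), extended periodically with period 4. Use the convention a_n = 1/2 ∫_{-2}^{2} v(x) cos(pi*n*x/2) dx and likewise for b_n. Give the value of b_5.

-4/(5*pi)

b_5 = 1/2 ∫_{-2}^{2} v(x) sin(5*pi*x/2) dx.
Integrating by parts (boundary term plus one more integral), an antiderivative of (-x - 3) sin(5*pi*x/2) is 2*x*cos(5*pi*x/2)/(5*pi) - 4*sin(5*pi*x/2)/(25*pi**2) + 6*cos(5*pi*x/2)/(5*pi); evaluating from -2 to 2: ∫_{-2}^{2} (-x - 3) sin(5*pi*x/2) dx = (-2/pi) - (-2/(5*pi)) = -8/(5*pi).
Hence b_5 = (1/2)·(-8/(5*pi)) = -4/(5*pi).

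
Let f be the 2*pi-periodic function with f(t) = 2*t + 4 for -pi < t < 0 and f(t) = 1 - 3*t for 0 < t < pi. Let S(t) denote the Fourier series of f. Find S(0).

At t = 0 the one-sided limits are f(0^-) = 4 and f(0^+) = 1.
By Dirichlet's theorem the series converges to their average, [(4) + (1)]/2 = 5/2.

5/2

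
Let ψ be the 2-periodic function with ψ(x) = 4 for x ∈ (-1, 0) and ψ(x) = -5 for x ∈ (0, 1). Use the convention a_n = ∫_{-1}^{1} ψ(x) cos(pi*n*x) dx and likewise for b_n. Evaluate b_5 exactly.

b_5 = ∫_{-1}^{1} ψ(x) sin(5*pi*x) dx.
Split the integral at the breakpoints.
Directly, an antiderivative of (4) sin(5*pi*x) is -4*cos(5*pi*x)/(5*pi); evaluating from -1 to 0: ∫_{-1}^{0} (4) sin(5*pi*x) dx = (-4/(5*pi)) - (4/(5*pi)) = -8/(5*pi).
Directly, an antiderivative of (-5) sin(5*pi*x) is cos(5*pi*x)/pi; evaluating from 0 to 1: ∫_{0}^{1} (-5) sin(5*pi*x) dx = (-1/pi) - (1/pi) = -2/pi.
Summing the pieces gives b_5 = -18/(5*pi).

-18/(5*pi)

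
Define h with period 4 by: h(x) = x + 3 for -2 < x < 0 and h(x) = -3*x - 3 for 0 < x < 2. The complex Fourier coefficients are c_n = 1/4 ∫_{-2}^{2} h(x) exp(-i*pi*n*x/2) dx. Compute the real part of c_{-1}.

8/pi**2

Since h is real-valued, Re(c_{-1}) = 1/4 ∫_{-2}^{2} h(x) cos(-pi*x/2) dx = a_{1}/2.
Split the integral at the breakpoints.
Integrating by parts (boundary term plus one more integral), an antiderivative of (x + 3) cos(-pi*x/2) is 2*x*sin(pi*x/2)/pi + 6*sin(pi*x/2)/pi + 4*cos(pi*x/2)/pi**2; evaluating from -2 to 0: ∫_{-2}^{0} (x + 3) cos(-pi*x/2) dx = (4/pi**2) - (-4/pi**2) = 8/pi**2.
Integrating by parts (boundary term plus one more integral), an antiderivative of (-3*x - 3) cos(-pi*x/2) is -6*x*sin(pi*x/2)/pi - 6*sin(pi*x/2)/pi - 12*cos(pi*x/2)/pi**2; evaluating from 0 to 2: ∫_{0}^{2} (-3*x - 3) cos(-pi*x/2) dx = (12/pi**2) - (-12/pi**2) = 24/pi**2.
So ∫_{-2}^{2} h(x) cos(-pi*x/2) dx = 32/pi**2.
Hence Re(c_{-1}) = (1/4)·(32/pi**2) = 8/pi**2.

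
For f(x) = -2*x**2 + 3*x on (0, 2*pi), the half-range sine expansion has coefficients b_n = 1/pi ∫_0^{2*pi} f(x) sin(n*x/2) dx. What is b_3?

b_3 = 1/pi ∫_0^{2*pi} (-2*x**2 + 3*x) sin(3*x/2) dx.
Integrating by parts twice (tabular method), an antiderivative of (-2*x**2 + 3*x) sin(3*x/2) is 4*x**2*cos(3*x/2)/3 - 16*x*sin(3*x/2)/9 - 2*x*cos(3*x/2) + 4*sin(3*x/2)/3 - 32*cos(3*x/2)/27; evaluating from 0 to 2*pi: ∫_{0}^{2*pi} (-2*x**2 + 3*x) sin(3*x/2) dx = (-16*pi**2/3 + 32/27 + 4*pi) - (-32/27) = -16*pi**2/3 + 64/27 + 4*pi.
Hence b_3 = (1/pi)·(-16*pi**2/3 + 64/27 + 4*pi) = -16*pi/3 + 64/(27*pi) + 4.

-16*pi/3 + 64/(27*pi) + 4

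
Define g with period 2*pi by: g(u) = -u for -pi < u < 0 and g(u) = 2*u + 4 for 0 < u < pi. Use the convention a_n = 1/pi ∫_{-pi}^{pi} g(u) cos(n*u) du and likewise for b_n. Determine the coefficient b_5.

(pi + 8)/(5*pi)

b_5 = 1/pi ∫_{-pi}^{pi} g(u) sin(5*u) du.
Split the integral at the breakpoints.
Integrating by parts (boundary term plus one more integral), an antiderivative of (-u) sin(5*u) is u*cos(5*u)/5 - sin(5*u)/25; evaluating from -pi to 0: ∫_{-pi}^{0} (-u) sin(5*u) du = (0) - (pi/5) = -pi/5.
Integrating by parts (boundary term plus one more integral), an antiderivative of (2*u + 4) sin(5*u) is -2*u*cos(5*u)/5 + 2*sin(5*u)/25 - 4*cos(5*u)/5; evaluating from 0 to pi: ∫_{0}^{pi} (2*u + 4) sin(5*u) du = (4/5 + 2*pi/5) - (-4/5) = 2*pi/5 + 8/5.
Summing the pieces and multiplying by (1/pi) gives b_5 = (pi + 8)/(5*pi).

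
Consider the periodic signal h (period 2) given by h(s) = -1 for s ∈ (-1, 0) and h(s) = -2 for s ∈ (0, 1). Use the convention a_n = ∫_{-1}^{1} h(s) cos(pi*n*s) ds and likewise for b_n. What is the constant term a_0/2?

-3/2

a_0 = ∫_{-1}^{1} h(s) ds = -3.
So the constant term a_0/2 = -3/2.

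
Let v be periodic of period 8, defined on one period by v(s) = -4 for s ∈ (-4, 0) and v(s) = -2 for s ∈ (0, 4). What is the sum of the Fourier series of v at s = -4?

At s = -4 the one-sided limits are v(-4^-) = -2 and v(-4^+) = -4.
By Dirichlet's theorem the series converges to their average, [(-2) + (-4)]/2 = -3.

-3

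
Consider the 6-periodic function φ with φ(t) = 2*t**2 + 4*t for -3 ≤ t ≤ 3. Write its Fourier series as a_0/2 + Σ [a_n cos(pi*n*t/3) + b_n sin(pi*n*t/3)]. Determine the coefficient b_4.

b_4 = 1/3 ∫_{-3}^{3} φ(t) sin(4*pi*t/3) dt.
Integrating by parts twice (tabular method), an antiderivative of (2*t**2 + 4*t) sin(4*pi*t/3) is -3*t**2*cos(4*pi*t/3)/(2*pi) + 9*t*sin(4*pi*t/3)/(4*pi**2) - 3*t*cos(4*pi*t/3)/pi + 9*sin(4*pi*t/3)/(4*pi**2) + 27*cos(4*pi*t/3)/(16*pi**3); evaluating from -3 to 3: ∫_{-3}^{3} (2*t**2 + 4*t) sin(4*pi*t/3) dt = (9*(3 - 40*pi**2)/(16*pi**3)) - (9*(3 - 8*pi**2)/(16*pi**3)) = -18/pi.
Hence b_4 = (1/3)·(-18/pi) = -6/pi.

-6/pi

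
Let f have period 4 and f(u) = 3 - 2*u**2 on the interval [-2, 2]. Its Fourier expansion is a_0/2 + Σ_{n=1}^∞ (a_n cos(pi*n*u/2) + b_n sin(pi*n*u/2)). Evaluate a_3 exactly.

32/(9*pi**2)

a_3 = 1/2 ∫_{-2}^{2} f(u) cos(3*pi*u/2) du.
f is even and cos(3*pi*u/2) is even, so the integrand is even and a_3 = ∫_0^{2} f(u) cos(3*pi*u/2) du.
Integrating by parts twice (tabular method), an antiderivative of (3 - 2*u**2) cos(3*pi*u/2) is -4*u**2*sin(3*pi*u/2)/(3*pi) - 16*u*cos(3*pi*u/2)/(9*pi**2) + 32*sin(3*pi*u/2)/(27*pi**3) + 2*sin(3*pi*u/2)/pi; evaluating from 0 to 2: ∫_{0}^{2} (3 - 2*u**2) cos(3*pi*u/2) du = (32/(9*pi**2)) - (0) = 32/(9*pi**2).
Hence a_3 = 32/(9*pi**2).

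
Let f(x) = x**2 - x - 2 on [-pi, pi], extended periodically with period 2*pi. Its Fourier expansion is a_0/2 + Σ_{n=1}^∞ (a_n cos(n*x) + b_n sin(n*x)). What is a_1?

-4

a_1 = 1/pi ∫_{-pi}^{pi} f(x) cos(x) dx.
Integrating by parts twice (tabular method), an antiderivative of (x**2 - x - 2) cos(x) is x**2*sin(x) - x*sin(x) + 2*x*cos(x) - 4*sin(x) - cos(x); evaluating from -pi to pi: ∫_{-pi}^{pi} (x**2 - x - 2) cos(x) dx = (1 - 2*pi) - (1 + 2*pi) = -4*pi.
Hence a_1 = (1/pi)·(-4*pi) = -4.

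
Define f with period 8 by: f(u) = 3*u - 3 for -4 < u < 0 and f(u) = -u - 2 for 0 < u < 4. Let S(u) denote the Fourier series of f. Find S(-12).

u = -12 differs from u = 4 by -2 full period(s), and the series is 8-periodic.
At u = 4 the one-sided limits are f(4^-) = -6 and f(4^+) = -15.
By Dirichlet's theorem the series converges to their average, [(-6) + (-15)]/2 = -21/2.

-21/2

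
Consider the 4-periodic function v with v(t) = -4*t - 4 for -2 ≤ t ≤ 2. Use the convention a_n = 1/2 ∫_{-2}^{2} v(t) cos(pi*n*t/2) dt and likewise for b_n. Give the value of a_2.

0

a_2 = 1/2 ∫_{-2}^{2} v(t) cos(pi*t) dt.
Integrating by parts (boundary term plus one more integral), an antiderivative of (-4*t - 4) cos(pi*t) is -4*t*sin(pi*t)/pi - 4*sin(pi*t)/pi - 4*cos(pi*t)/pi**2; evaluating from -2 to 2: ∫_{-2}^{2} (-4*t - 4) cos(pi*t) dt = (-4/pi**2) - (-4/pi**2) = 0.
Hence a_2 = (1/2)·(0) = 0.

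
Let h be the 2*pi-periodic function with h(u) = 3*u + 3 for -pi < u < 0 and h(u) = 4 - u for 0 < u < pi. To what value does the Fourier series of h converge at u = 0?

At u = 0 the one-sided limits are h(0^-) = 3 and h(0^+) = 4.
By Dirichlet's theorem the series converges to their average, [(3) + (4)]/2 = 7/2.

7/2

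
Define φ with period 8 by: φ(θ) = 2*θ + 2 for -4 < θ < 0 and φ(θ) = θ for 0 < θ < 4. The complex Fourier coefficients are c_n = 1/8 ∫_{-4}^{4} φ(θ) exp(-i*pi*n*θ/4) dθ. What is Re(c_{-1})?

Since φ is real-valued, Re(c_{-1}) = 1/8 ∫_{-4}^{4} φ(θ) cos(-pi*θ/4) dθ = a_{1}/2.
Split the integral at the breakpoints.
Integrating by parts (boundary term plus one more integral), an antiderivative of (2*θ + 2) cos(-pi*θ/4) is 8*θ*sin(pi*θ/4)/pi + 8*sin(pi*θ/4)/pi + 32*cos(pi*θ/4)/pi**2; evaluating from -4 to 0: ∫_{-4}^{0} (2*θ + 2) cos(-pi*θ/4) dθ = (32/pi**2) - (-32/pi**2) = 64/pi**2.
Integrating by parts (boundary term plus one more integral), an antiderivative of (θ) cos(-pi*θ/4) is 4*θ*sin(pi*θ/4)/pi + 16*cos(pi*θ/4)/pi**2; evaluating from 0 to 4: ∫_{0}^{4} (θ) cos(-pi*θ/4) dθ = (-16/pi**2) - (16/pi**2) = -32/pi**2.
So ∫_{-4}^{4} φ(θ) cos(-pi*θ/4) dθ = 32/pi**2.
Hence Re(c_{-1}) = (1/8)·(32/pi**2) = 4/pi**2.

4/pi**2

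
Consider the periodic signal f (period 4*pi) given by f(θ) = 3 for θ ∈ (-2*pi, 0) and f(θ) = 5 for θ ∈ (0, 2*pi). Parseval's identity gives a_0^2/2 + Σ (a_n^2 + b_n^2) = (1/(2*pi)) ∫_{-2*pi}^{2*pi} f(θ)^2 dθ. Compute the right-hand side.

(1/(2*pi)) ∫_{-2*pi}^{2*pi} f(θ)^2 dθ = (1/(2*pi)) · (68*pi) = 34.

34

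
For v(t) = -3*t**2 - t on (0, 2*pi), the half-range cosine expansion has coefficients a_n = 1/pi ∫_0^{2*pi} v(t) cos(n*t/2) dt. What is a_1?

8/pi + 48

a_1 = 1/pi ∫_0^{2*pi} (-3*t**2 - t) cos(t/2) dt.
Integrating by parts twice (tabular method), an antiderivative of (-3*t**2 - t) cos(t/2) is -6*t**2*sin(t/2) - 2*t*sin(t/2) - 24*t*cos(t/2) + 48*sin(t/2) - 4*cos(t/2); evaluating from 0 to 2*pi: ∫_{0}^{2*pi} (-3*t**2 - t) cos(t/2) dt = (4 + 48*pi) - (-4) = 8 + 48*pi.
Hence a_1 = (1/pi)·(8 + 48*pi) = 8/pi + 48.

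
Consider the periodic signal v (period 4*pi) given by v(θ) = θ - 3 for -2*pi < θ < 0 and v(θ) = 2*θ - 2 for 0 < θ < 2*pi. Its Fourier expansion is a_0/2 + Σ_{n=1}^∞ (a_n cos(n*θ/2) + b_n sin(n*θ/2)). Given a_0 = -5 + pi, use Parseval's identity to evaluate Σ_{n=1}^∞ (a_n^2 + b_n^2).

1/2 + 3*pi + 37*pi**2/6

Parseval: a_0^2/2 + Σ_{n≥1} (a_n^2+b_n^2) = (1/(2*pi)) ∫_{-2*pi}^{2*pi} v(θ)^2 dθ = -2*pi + 13 + 20*pi**2/3.
Subtract a_0^2/2 = (5 - pi)**2/2: Σ (a_n^2+b_n^2) = 1/2 + 3*pi + 37*pi**2/6.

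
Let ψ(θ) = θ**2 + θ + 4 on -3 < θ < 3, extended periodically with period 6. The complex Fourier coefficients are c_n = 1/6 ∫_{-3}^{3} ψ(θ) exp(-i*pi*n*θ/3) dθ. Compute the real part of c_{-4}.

9/(8*pi**2)

Since ψ is real-valued, Re(c_{-4}) = 1/6 ∫_{-3}^{3} ψ(θ) cos(-4*pi*θ/3) dθ = a_{4}/2.
Integrating by parts twice (tabular method), an antiderivative of (θ**2 + θ + 4) cos(-4*pi*θ/3) is 3*θ**2*sin(4*pi*θ/3)/(4*pi) + 3*θ*sin(4*pi*θ/3)/(4*pi) + 9*θ*cos(4*pi*θ/3)/(8*pi**2) - 27*sin(4*pi*θ/3)/(32*pi**3) + 3*sin(4*pi*θ/3)/pi + 9*cos(4*pi*θ/3)/(16*pi**2); evaluating from -3 to 3: ∫_{-3}^{3} (θ**2 + θ + 4) cos(-4*pi*θ/3) dθ = (63/(16*pi**2)) - (-45/(16*pi**2)) = 27/(4*pi**2).
Hence Re(c_{-4}) = (1/6)·(27/(4*pi**2)) = 9/(8*pi**2).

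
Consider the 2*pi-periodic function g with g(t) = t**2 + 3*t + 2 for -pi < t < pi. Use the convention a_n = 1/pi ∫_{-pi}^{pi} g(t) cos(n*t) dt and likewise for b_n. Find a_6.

1/9

a_6 = 1/pi ∫_{-pi}^{pi} g(t) cos(6*t) dt.
Integrating by parts twice (tabular method), an antiderivative of (t**2 + 3*t + 2) cos(6*t) is t**2*sin(6*t)/6 + t*sin(6*t)/2 + t*cos(6*t)/18 + 35*sin(6*t)/108 + cos(6*t)/12; evaluating from -pi to pi: ∫_{-pi}^{pi} (t**2 + 3*t + 2) cos(6*t) dt = (1/12 + pi/18) - (1/12 - pi/18) = pi/9.
Hence a_6 = (1/pi)·(pi/9) = 1/9.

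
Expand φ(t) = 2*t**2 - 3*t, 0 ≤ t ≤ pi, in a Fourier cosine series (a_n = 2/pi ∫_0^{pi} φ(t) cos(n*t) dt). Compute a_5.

a_5 = 2/pi ∫_0^{pi} (2*t**2 - 3*t) cos(5*t) dt.
Integrating by parts twice (tabular method), an antiderivative of (2*t**2 - 3*t) cos(5*t) is 2*t**2*sin(5*t)/5 - 3*t*sin(5*t)/5 + 4*t*cos(5*t)/25 - 4*sin(5*t)/125 - 3*cos(5*t)/25; evaluating from 0 to pi: ∫_{0}^{pi} (2*t**2 - 3*t) cos(5*t) dt = (3/25 - 4*pi/25) - (-3/25) = 6/25 - 4*pi/25.
Hence a_5 = (2/pi)·(6/25 - 4*pi/25) = 4*(3 - 2*pi)/(25*pi).

4*(3 - 2*pi)/(25*pi)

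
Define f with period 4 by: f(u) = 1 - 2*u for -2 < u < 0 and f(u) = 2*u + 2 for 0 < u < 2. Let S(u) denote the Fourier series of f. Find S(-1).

3

f is continuous at u = -1 with value 3, so the series converges to 3 there.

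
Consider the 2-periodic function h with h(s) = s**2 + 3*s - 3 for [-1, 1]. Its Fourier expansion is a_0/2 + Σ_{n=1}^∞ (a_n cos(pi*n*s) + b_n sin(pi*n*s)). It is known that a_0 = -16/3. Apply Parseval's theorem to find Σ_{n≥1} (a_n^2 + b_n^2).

278/45

Parseval: a_0^2/2 + Σ_{n≥1} (a_n^2+b_n^2) = ∫_{-1}^{1} h(s)^2 ds = 102/5.
Subtract a_0^2/2 = 128/9: Σ (a_n^2+b_n^2) = 278/45.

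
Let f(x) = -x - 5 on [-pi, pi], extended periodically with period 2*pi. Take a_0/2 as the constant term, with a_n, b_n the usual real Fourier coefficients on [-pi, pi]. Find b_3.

-2/3

b_3 = 1/pi ∫_{-pi}^{pi} f(x) sin(3*x) dx.
Integrating by parts (boundary term plus one more integral), an antiderivative of (-x - 5) sin(3*x) is x*cos(3*x)/3 - sin(3*x)/9 + 5*cos(3*x)/3; evaluating from -pi to pi: ∫_{-pi}^{pi} (-x - 5) sin(3*x) dx = (-5/3 - pi/3) - (-5/3 + pi/3) = -2*pi/3.
Hence b_3 = (1/pi)·(-2*pi/3) = -2/3.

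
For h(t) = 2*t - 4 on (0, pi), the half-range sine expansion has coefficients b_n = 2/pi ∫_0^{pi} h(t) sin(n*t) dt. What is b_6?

-2/3

b_6 = 2/pi ∫_0^{pi} (2*t - 4) sin(6*t) dt.
Integrating by parts (boundary term plus one more integral), an antiderivative of (2*t - 4) sin(6*t) is -t*cos(6*t)/3 + sin(6*t)/18 + 2*cos(6*t)/3; evaluating from 0 to pi: ∫_{0}^{pi} (2*t - 4) sin(6*t) dt = (2/3 - pi/3) - (2/3) = -pi/3.
Hence b_6 = (2/pi)·(-pi/3) = -2/3.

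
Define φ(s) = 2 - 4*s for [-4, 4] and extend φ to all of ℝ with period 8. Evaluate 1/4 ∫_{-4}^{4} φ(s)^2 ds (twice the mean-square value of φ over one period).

536/3

1/4 ∫_{-4}^{4} φ(s)^2 ds = 1/4 · (2144/3) = 536/3.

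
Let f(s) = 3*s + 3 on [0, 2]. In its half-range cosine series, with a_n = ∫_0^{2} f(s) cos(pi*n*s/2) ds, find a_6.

a_6 = ∫_0^{2} (3*s + 3) cos(3*pi*s) ds.
Integrating by parts (boundary term plus one more integral), an antiderivative of (3*s + 3) cos(3*pi*s) is s*sin(3*pi*s)/pi + sin(3*pi*s)/pi + cos(3*pi*s)/(3*pi**2); evaluating from 0 to 2: ∫_{0}^{2} (3*s + 3) cos(3*pi*s) ds = (1/(3*pi**2)) - (1/(3*pi**2)) = 0.
Hence a_6 = 0.

0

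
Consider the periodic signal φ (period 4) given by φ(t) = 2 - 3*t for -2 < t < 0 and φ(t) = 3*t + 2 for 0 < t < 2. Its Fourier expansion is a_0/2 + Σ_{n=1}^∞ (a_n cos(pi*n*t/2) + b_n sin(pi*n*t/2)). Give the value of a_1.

a_1 = 1/2 ∫_{-2}^{2} φ(t) cos(pi*t/2) dt.
φ is even and cos(pi*t/2) is even, so the integrand is even and a_1 = ∫_0^{2} φ(t) cos(pi*t/2) dt.
Integrating by parts (boundary term plus one more integral), an antiderivative of (3*t + 2) cos(pi*t/2) is 6*t*sin(pi*t/2)/pi + 4*sin(pi*t/2)/pi + 12*cos(pi*t/2)/pi**2; evaluating from 0 to 2: ∫_{0}^{2} (3*t + 2) cos(pi*t/2) dt = (-12/pi**2) - (12/pi**2) = -24/pi**2.
Hence a_1 = -24/pi**2.

-24/pi**2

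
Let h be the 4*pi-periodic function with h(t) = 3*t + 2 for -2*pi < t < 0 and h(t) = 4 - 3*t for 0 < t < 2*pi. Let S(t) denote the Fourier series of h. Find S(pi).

4 - 3*pi

h is continuous at t = pi with value 4 - 3*pi, so the series converges to 4 - 3*pi there.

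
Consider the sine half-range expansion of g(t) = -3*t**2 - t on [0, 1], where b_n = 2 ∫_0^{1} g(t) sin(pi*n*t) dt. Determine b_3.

8*(1 - 3*pi**2)/(9*pi**3)

b_3 = 2 ∫_0^{1} (-3*t**2 - t) sin(3*pi*t) dt.
Integrating by parts twice (tabular method), an antiderivative of (-3*t**2 - t) sin(3*pi*t) is t**2*cos(3*pi*t)/pi - 2*t*sin(3*pi*t)/(3*pi**2) + t*cos(3*pi*t)/(3*pi) - sin(3*pi*t)/(9*pi**2) - 2*cos(3*pi*t)/(9*pi**3); evaluating from 0 to 1: ∫_{0}^{1} (-3*t**2 - t) sin(3*pi*t) dt = (2*(1 - 6*pi**2)/(9*pi**3)) - (-2/(9*pi**3)) = 4*(1 - 3*pi**2)/(9*pi**3).
Hence b_3 = 2·(4*(1 - 3*pi**2)/(9*pi**3)) = 8*(1 - 3*pi**2)/(9*pi**3).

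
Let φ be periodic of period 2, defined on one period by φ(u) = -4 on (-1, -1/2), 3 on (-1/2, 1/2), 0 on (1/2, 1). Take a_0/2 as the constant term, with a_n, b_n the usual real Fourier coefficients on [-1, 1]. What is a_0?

a_0 = ∫_{-1}^{1} φ(u) du = 1.

1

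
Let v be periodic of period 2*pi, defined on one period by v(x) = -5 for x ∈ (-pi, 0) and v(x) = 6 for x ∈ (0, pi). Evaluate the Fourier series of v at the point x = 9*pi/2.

6

x = 9*pi/2 differs from x = pi/2 by 2 full period(s), and the series is 2*pi-periodic.
v is continuous at x = pi/2 with value 6, so the series converges to 6 there.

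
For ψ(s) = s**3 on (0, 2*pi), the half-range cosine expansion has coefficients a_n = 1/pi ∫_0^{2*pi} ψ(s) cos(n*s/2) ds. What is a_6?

4*pi/3

a_6 = 1/pi ∫_0^{2*pi} (s**3) cos(3*s) ds.
Integrating by parts three times (tabular method), an antiderivative of (s**3) cos(3*s) is s**3*sin(3*s)/3 + s**2*cos(3*s)/3 - 2*s*sin(3*s)/9 - 2*cos(3*s)/27; evaluating from 0 to 2*pi: ∫_{0}^{2*pi} (s**3) cos(3*s) ds = (-2/27 + 4*pi**2/3) - (-2/27) = 4*pi**2/3.
Hence a_6 = (1/pi)·(4*pi**2/3) = 4*pi/3.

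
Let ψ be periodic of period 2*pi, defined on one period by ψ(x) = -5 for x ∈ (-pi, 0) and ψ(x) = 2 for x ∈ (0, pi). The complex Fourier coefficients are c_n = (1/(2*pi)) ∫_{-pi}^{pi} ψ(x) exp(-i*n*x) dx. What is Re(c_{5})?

Since ψ is real-valued, Re(c_{5}) = (1/(2*pi)) ∫_{-pi}^{pi} ψ(x) cos(5*x) dx = a_{5}/2.
Split the integral at the breakpoints.
Directly, an antiderivative of (-5) cos(5*x) is -sin(5*x); evaluating from -pi to 0: ∫_{-pi}^{0} (-5) cos(5*x) dx = (0) - (0) = 0.
Directly, an antiderivative of (2) cos(5*x) is 2*sin(5*x)/5; evaluating from 0 to pi: ∫_{0}^{pi} (2) cos(5*x) dx = (0) - (0) = 0.
So ∫_{-pi}^{pi} ψ(x) cos(5*x) dx = 0.
Hence Re(c_{5}) = (1/(2*pi))·(0) = 0.

0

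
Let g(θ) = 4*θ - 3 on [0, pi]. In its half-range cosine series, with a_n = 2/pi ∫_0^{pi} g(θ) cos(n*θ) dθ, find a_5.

a_5 = 2/pi ∫_0^{pi} (4*θ - 3) cos(5*θ) dθ.
Integrating by parts (boundary term plus one more integral), an antiderivative of (4*θ - 3) cos(5*θ) is 4*θ*sin(5*θ)/5 - 3*sin(5*θ)/5 + 4*cos(5*θ)/25; evaluating from 0 to pi: ∫_{0}^{pi} (4*θ - 3) cos(5*θ) dθ = (-4/25) - (4/25) = -8/25.
Hence a_5 = (2/pi)·(-8/25) = -16/(25*pi).

-16/(25*pi)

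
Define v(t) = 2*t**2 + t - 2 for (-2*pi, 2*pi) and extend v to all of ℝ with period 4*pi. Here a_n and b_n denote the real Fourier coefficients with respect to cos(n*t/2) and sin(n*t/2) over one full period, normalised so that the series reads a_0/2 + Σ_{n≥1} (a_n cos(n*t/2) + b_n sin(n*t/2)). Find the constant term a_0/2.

a_0 = (1/(2*pi)) ∫_{-2*pi}^{2*pi} v(t) dt = (1/(2*pi)) · (-8*pi + 32*pi**3/3) = -4 + 16*pi**2/3.
So the constant term a_0/2 = -2 + 8*pi**2/3.

-2 + 8*pi**2/3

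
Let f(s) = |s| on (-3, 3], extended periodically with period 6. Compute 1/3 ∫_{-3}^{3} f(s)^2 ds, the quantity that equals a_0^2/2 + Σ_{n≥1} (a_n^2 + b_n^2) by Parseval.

1/3 ∫_{-3}^{3} f(s)^2 ds = 1/3 · (18) = 6.

6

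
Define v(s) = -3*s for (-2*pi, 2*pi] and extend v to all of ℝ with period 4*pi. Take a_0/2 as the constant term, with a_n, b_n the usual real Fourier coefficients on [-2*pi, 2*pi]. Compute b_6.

2

b_6 = (1/(2*pi)) ∫_{-2*pi}^{2*pi} v(s) sin(3*s) ds.
v is odd and sin(3*s) is odd, so the integrand is even and b_6 = 1/pi ∫_0^{2*pi} v(s) sin(3*s) ds.
Integrating by parts (boundary term plus one more integral), an antiderivative of (-3*s) sin(3*s) is s*cos(3*s) - sin(3*s)/3; evaluating from 0 to 2*pi: ∫_{0}^{2*pi} (-3*s) sin(3*s) ds = (2*pi) - (0) = 2*pi.
Hence b_6 = (1/pi)·(2*pi) = 2.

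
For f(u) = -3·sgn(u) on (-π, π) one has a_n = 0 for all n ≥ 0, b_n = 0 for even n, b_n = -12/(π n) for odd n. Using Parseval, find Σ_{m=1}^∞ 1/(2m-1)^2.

pi**2/8

Parseval: Σ b_n^2 = (1/π) ∫_{-π}^{π} f(u)^2 du = 18.
Only odd n contribute, with b_n^2 = 144/(π^2 n^2), so Σ_{m≥1} 1/(2m-1)^2 = π^2·(18)/144 = pi**2/8.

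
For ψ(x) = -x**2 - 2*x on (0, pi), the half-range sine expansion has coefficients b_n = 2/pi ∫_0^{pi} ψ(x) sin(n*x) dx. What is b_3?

b_3 = 2/pi ∫_0^{pi} (-x**2 - 2*x) sin(3*x) dx.
Integrating by parts twice (tabular method), an antiderivative of (-x**2 - 2*x) sin(3*x) is x**2*cos(3*x)/3 - 2*x*sin(3*x)/9 + 2*x*cos(3*x)/3 - 2*sin(3*x)/9 - 2*cos(3*x)/27; evaluating from 0 to pi: ∫_{0}^{pi} (-x**2 - 2*x) sin(3*x) dx = (-pi**2/3 - 2*pi/3 + 2/27) - (-2/27) = -pi**2/3 - 2*pi/3 + 4/27.
Hence b_3 = (2/pi)·(-pi**2/3 - 2*pi/3 + 4/27) = 2*(-9*pi**2 - 18*pi + 4)/(27*pi).

2*(-9*pi**2 - 18*pi + 4)/(27*pi)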